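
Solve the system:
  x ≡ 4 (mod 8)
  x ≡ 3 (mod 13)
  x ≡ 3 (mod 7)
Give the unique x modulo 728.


Moduli 8, 13, 7 are pairwise coprime; by CRT there is a unique solution modulo M = 8 · 13 · 7 = 728.
Solve pairwise, accumulating the modulus:
  Start with x ≡ 4 (mod 8).
  Combine with x ≡ 3 (mod 13): since gcd(8, 13) = 1, we get a unique residue mod 104.
    Write x = 4 + 8·t and substitute into x ≡ 3 (mod 13): 8·t ≡ 3 − 4 = -1 (mod 13).
    Reduce coefficients mod 13: 8·t ≡ 12 (mod 13).
    The inverse of 8 mod 13 is 5 (since 8·5 = 40 = 3·13 + 1), so t ≡ 5·12 = 60 ≡ 8 (mod 13).
    Then x = 4 + 8·8 = 68, valid modulo lcm(8, 13) = 104: x ≡ 68 (mod 104).
  Combine with x ≡ 3 (mod 7): since gcd(104, 7) = 1, we get a unique residue mod 728.
    Write x = 68 + 104·t and substitute into x ≡ 3 (mod 7): 104·t ≡ 3 − 68 = -65 (mod 7).
    Reduce coefficients mod 7: 6·t ≡ 5 (mod 7).
    The inverse of 6 mod 7 is 6 (since 6·6 = 36 = 5·7 + 1), so t ≡ 6·5 = 30 ≡ 2 (mod 7).
    Then x = 68 + 104·2 = 276, valid modulo lcm(104, 7) = 728: x ≡ 276 (mod 728).
Verify: 276 mod 8 = 4 ✓, 276 mod 13 = 3 ✓, 276 mod 7 = 3 ✓.

x ≡ 276 (mod 728).


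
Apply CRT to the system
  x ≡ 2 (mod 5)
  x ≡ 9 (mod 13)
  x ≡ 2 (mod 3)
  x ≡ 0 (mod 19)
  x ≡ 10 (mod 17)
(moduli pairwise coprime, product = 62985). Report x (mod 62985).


Product of moduli M = 5 · 13 · 3 · 19 · 17 = 62985.
Merge one congruence at a time:
  Start: x ≡ 2 (mod 5).
  Combine with x ≡ 9 (mod 13); new modulus lcm = 65.
    Write x = 2 + 5·t and substitute into x ≡ 9 (mod 13): 5·t ≡ 9 − 2 = 7 (mod 13).
    The inverse of 5 mod 13 is 8 (since 5·8 = 40 = 3·13 + 1), so t ≡ 8·7 = 56 ≡ 4 (mod 13).
    Then x = 2 + 5·4 = 22, valid modulo lcm(5, 13) = 65: x ≡ 22 (mod 65).
  Combine with x ≡ 2 (mod 3); new modulus lcm = 195.
    Write x = 22 + 65·t and substitute into x ≡ 2 (mod 3): 65·t ≡ 2 − 22 = -20 (mod 3).
    Reduce coefficients mod 3: 2·t ≡ 1 (mod 3).
    The inverse of 2 mod 3 is 2 (since 2·2 = 4 = 1·3 + 1), so t ≡ 2·1 = 2 ≡ 2 (mod 3).
    Then x = 22 + 65·2 = 152, valid modulo lcm(65, 3) = 195: x ≡ 152 (mod 195).
  Combine with x ≡ 0 (mod 19); new modulus lcm = 3705.
    Write x = 152 + 195·t and substitute into x ≡ 0 (mod 19): 195·t ≡ 0 − 152 = -152 (mod 19).
    Reduce coefficients mod 19: 5·t ≡ 0 (mod 19).
    The inverse of 5 mod 19 is 4 (since 5·4 = 20 = 1·19 + 1), so t ≡ 4·0 = 0 ≡ 0 (mod 19).
    Then x = 152 + 195·0 = 152, valid modulo lcm(195, 19) = 3705: x ≡ 152 (mod 3705).
  Combine with x ≡ 10 (mod 17); new modulus lcm = 62985.
    Write x = 152 + 3705·t and substitute into x ≡ 10 (mod 17): 3705·t ≡ 10 − 152 = -142 (mod 17).
    Reduce coefficients mod 17: 16·t ≡ 11 (mod 17).
    The inverse of 16 mod 17 is 16 (since 16·16 = 256 = 15·17 + 1), so t ≡ 16·11 = 176 ≡ 6 (mod 17).
    Then x = 152 + 3705·6 = 22382, valid modulo lcm(3705, 17) = 62985: x ≡ 22382 (mod 62985).
Verify against each original: 22382 mod 5 = 2, 22382 mod 13 = 9, 22382 mod 3 = 2, 22382 mod 19 = 0, 22382 mod 17 = 10.

x ≡ 22382 (mod 62985).


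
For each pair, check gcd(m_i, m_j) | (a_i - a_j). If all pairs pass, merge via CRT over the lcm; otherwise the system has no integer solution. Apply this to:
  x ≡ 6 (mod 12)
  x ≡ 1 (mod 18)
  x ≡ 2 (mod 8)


Moduli 12, 18, 8 are not pairwise coprime, so CRT works modulo lcm(m_i) when all pairwise compatibility conditions hold.
Pairwise compatibility: gcd(m_i, m_j) must divide a_i - a_j for every pair.
Merge one congruence at a time:
  Start: x ≡ 6 (mod 12).
  Combine with x ≡ 1 (mod 18): gcd(12, 18) = 6, and 1 - 6 = -5 is NOT divisible by 6.
    ⇒ system is inconsistent (no integer solution).

No solution (the system is inconsistent).


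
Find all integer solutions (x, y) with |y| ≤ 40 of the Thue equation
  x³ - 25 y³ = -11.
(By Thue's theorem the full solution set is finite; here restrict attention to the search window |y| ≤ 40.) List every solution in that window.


The equation is x³ - 25y³ = -11. For fixed y, x³ = 25·y³ − 11, so a solution requires the RHS to be a perfect cube.
Strategy: iterate y from -40 to 40, compute RHS = 25·y³ − 11, and check whether it is a (positive or negative) perfect cube.
Check small values of y:
  y = 0: RHS = -11 is not a perfect cube.
  y = 1: RHS = 14 is not a perfect cube.
  y = -1: RHS = -36 is not a perfect cube.
  y = 2: RHS = 189 is not a perfect cube.
  y = -2: RHS = -211 is not a perfect cube.
  y = 3: RHS = 664 is not a perfect cube.
  y = -3: RHS = -686 is not a perfect cube.
Continuing the search up to |y| = 40 finds no solutions either.
No (x, y) in the scanned range satisfies the equation.

No integer solutions with |y| ≤ 40.


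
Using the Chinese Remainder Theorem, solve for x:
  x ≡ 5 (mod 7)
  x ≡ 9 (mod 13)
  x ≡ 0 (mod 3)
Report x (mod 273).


Moduli 7, 13, 3 are pairwise coprime; by CRT there is a unique solution modulo M = 7 · 13 · 3 = 273.
Solve pairwise, accumulating the modulus:
  Start with x ≡ 5 (mod 7).
  Combine with x ≡ 9 (mod 13): since gcd(7, 13) = 1, we get a unique residue mod 91.
    Write x = 5 + 7·t and substitute into x ≡ 9 (mod 13): 7·t ≡ 9 − 5 = 4 (mod 13).
    The inverse of 7 mod 13 is 2 (since 7·2 = 14 = 1·13 + 1), so t ≡ 2·4 = 8 ≡ 8 (mod 13).
    Then x = 5 + 7·8 = 61, valid modulo lcm(7, 13) = 91: x ≡ 61 (mod 91).
  Combine with x ≡ 0 (mod 3): since gcd(91, 3) = 1, we get a unique residue mod 273.
    Write x = 61 + 91·t and substitute into x ≡ 0 (mod 3): 91·t ≡ 0 − 61 = -61 (mod 3).
    Reduce coefficients mod 3: 1·t ≡ 2 (mod 3).
    So t ≡ 2 (mod 3).
    Then x = 61 + 91·2 = 243, valid modulo lcm(91, 3) = 273: x ≡ 243 (mod 273).
Verify: 243 mod 7 = 5 ✓, 243 mod 13 = 9 ✓, 243 mod 3 = 0 ✓.

x ≡ 243 (mod 273).


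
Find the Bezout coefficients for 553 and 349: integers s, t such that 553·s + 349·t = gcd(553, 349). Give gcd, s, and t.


Euclidean algorithm on (553, 349) — divide until remainder is 0:
  553 = 1 · 349 + 204
  349 = 1 · 204 + 145
  204 = 1 · 145 + 59
  145 = 2 · 59 + 27
  59 = 2 · 27 + 5
  27 = 5 · 5 + 2
  5 = 2 · 2 + 1
  2 = 2 · 1 + 0
gcd(553, 349) = 1.
Track Bezout coefficients alongside the remainders: start with r₀ = 553 = a·1 + b·0 (s = 1, t = 0) and r₁ = 349 = a·0 + b·1 (s = 0, t = 1); each new remainder r_{k+1} = r_{k-1} − q_k·r_k inherits s_{k+1} = s_{k-1} − q_k·s_k, t_{k+1} = t_{k-1} − q_k·t_k, so r_k = a·s_k + b·t_k at every step:
  q = 1: r = 204, s = 1 − 1·0 = 1, t = 0 − 1·1 = -1  (check: 553·1 + 349·(-1) = 204)
  q = 1: r = 145, s = 0 − 1·1 = -1, t = 1 − 1·(-1) = 2  (check: 553·(-1) + 349·2 = 145)
  q = 1: r = 59, s = 1 − 1·(-1) = 2, t = -1 − 1·2 = -3  (check: 553·2 + 349·(-3) = 59)
  q = 2: r = 27, s = -1 − 2·2 = -5, t = 2 − 2·(-3) = 8  (check: 553·(-5) + 349·8 = 27)
  q = 2: r = 5, s = 2 − 2·(-5) = 12, t = -3 − 2·8 = -19  (check: 553·12 + 349·(-19) = 5)
  q = 5: r = 2, s = -5 − 5·12 = -65, t = 8 − 5·(-19) = 103  (check: 553·(-65) + 349·103 = 2)
  q = 2: r = 1, s = 12 − 2·(-65) = 142, t = -19 − 2·103 = -225  (check: 553·142 + 349·(-225) = 1)
The row with r = 1 (the gcd) gives the Bezout coefficients s = 142, t = -225.
Result: 553 · (142) + 349 · (-225) = 1.

gcd(553, 349) = 1; s = 142, t = -225 (check: 553·142 + 349·(-225) = 1).


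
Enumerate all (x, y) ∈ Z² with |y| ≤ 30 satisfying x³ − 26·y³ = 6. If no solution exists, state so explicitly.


The equation is x³ - 26y³ = 6. For fixed y, x³ = 26·y³ + 6, so a solution requires the RHS to be a perfect cube.
Strategy: iterate y from -30 to 30, compute RHS = 26·y³ + 6, and check whether it is a (positive or negative) perfect cube.
Check small values of y:
  y = 0: RHS = 6 is not a perfect cube.
  y = 1: RHS = 32 is not a perfect cube.
  y = -1: RHS = -20 is not a perfect cube.
  y = 2: RHS = 214 is not a perfect cube.
  y = -2: RHS = -202 is not a perfect cube.
  y = 3: RHS = 708 is not a perfect cube.
  y = -3: RHS = -696 is not a perfect cube.
Continuing the search up to |y| = 30 finds no solutions either.
No (x, y) in the scanned range satisfies the equation.

No integer solutions with |y| ≤ 30.


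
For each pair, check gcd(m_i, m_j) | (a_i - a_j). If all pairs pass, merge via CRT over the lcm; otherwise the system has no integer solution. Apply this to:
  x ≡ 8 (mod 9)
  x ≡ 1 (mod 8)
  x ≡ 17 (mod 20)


Moduli 9, 8, 20 are not pairwise coprime, so CRT works modulo lcm(m_i) when all pairwise compatibility conditions hold.
Pairwise compatibility: gcd(m_i, m_j) must divide a_i - a_j for every pair.
Merge one congruence at a time:
  Start: x ≡ 8 (mod 9).
  Combine with x ≡ 1 (mod 8): gcd(9, 8) = 1; 1 - 8 = -7, which IS divisible by 1, so compatible.
    Write x = 8 + 9·t and substitute into x ≡ 1 (mod 8): 9·t ≡ 1 − 8 = -7 (mod 8).
    Reduce coefficients mod 8: 1·t ≡ 1 (mod 8).
    So t ≡ 1 (mod 8).
    Then x = 8 + 9·1 = 17, valid modulo lcm(9, 8) = 72: x ≡ 17 (mod 72).
  Combine with x ≡ 17 (mod 20): gcd(72, 20) = 4; 17 - 17 = 0, which IS divisible by 4, so compatible.
    Write x = 17 + 72·t and substitute into x ≡ 17 (mod 20): 72·t ≡ 17 − 17 = 0 (mod 20).
    Divide the congruence (and modulus) by g = 4: 18·t ≡ 0 (mod 5).
    Reduce coefficients mod 5: 3·t ≡ 0 (mod 5).
    The inverse of 3 mod 5 is 2 (since 3·2 = 6 = 1·5 + 1), so t ≡ 2·0 = 0 ≡ 0 (mod 5).
    Then x = 17 + 72·0 = 17, valid modulo lcm(72, 20) = 360: x ≡ 17 (mod 360).
Verify: 17 mod 9 = 8, 17 mod 8 = 1, 17 mod 20 = 17.

x ≡ 17 (mod 360).


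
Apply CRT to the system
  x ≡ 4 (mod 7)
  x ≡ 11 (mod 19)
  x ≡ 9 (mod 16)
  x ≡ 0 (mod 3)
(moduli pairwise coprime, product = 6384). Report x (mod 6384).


Product of moduli M = 7 · 19 · 16 · 3 = 6384.
Merge one congruence at a time:
  Start: x ≡ 4 (mod 7).
  Combine with x ≡ 11 (mod 19); new modulus lcm = 133.
    Write x = 4 + 7·t and substitute into x ≡ 11 (mod 19): 7·t ≡ 11 − 4 = 7 (mod 19).
    The inverse of 7 mod 19 is 11 (since 7·11 = 77 = 4·19 + 1), so t ≡ 11·7 = 77 ≡ 1 (mod 19).
    Then x = 4 + 7·1 = 11, valid modulo lcm(7, 19) = 133: x ≡ 11 (mod 133).
  Combine with x ≡ 9 (mod 16); new modulus lcm = 2128.
    Write x = 11 + 133·t and substitute into x ≡ 9 (mod 16): 133·t ≡ 9 − 11 = -2 (mod 16).
    Reduce coefficients mod 16: 5·t ≡ 14 (mod 16).
    The inverse of 5 mod 16 is 13 (since 5·13 = 65 = 4·16 + 1), so t ≡ 13·14 = 182 ≡ 6 (mod 16).
    Then x = 11 + 133·6 = 809, valid modulo lcm(133, 16) = 2128: x ≡ 809 (mod 2128).
  Combine with x ≡ 0 (mod 3); new modulus lcm = 6384.
    Write x = 809 + 2128·t and substitute into x ≡ 0 (mod 3): 2128·t ≡ 0 − 809 = -809 (mod 3).
    Reduce coefficients mod 3: 1·t ≡ 1 (mod 3).
    So t ≡ 1 (mod 3).
    Then x = 809 + 2128·1 = 2937, valid modulo lcm(2128, 3) = 6384: x ≡ 2937 (mod 6384).
Verify against each original: 2937 mod 7 = 4, 2937 mod 19 = 11, 2937 mod 16 = 9, 2937 mod 3 = 0.

x ≡ 2937 (mod 6384).


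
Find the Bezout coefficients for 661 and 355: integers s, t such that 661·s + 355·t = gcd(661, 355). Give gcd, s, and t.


Euclidean algorithm on (661, 355) — divide until remainder is 0:
  661 = 1 · 355 + 306
  355 = 1 · 306 + 49
  306 = 6 · 49 + 12
  49 = 4 · 12 + 1
  12 = 12 · 1 + 0
gcd(661, 355) = 1.
Track Bezout coefficients alongside the remainders: start with r₀ = 661 = a·1 + b·0 (s = 1, t = 0) and r₁ = 355 = a·0 + b·1 (s = 0, t = 1); each new remainder r_{k+1} = r_{k-1} − q_k·r_k inherits s_{k+1} = s_{k-1} − q_k·s_k, t_{k+1} = t_{k-1} − q_k·t_k, so r_k = a·s_k + b·t_k at every step:
  q = 1: r = 306, s = 1 − 1·0 = 1, t = 0 − 1·1 = -1  (check: 661·1 + 355·(-1) = 306)
  q = 1: r = 49, s = 0 − 1·1 = -1, t = 1 − 1·(-1) = 2  (check: 661·(-1) + 355·2 = 49)
  q = 6: r = 12, s = 1 − 6·(-1) = 7, t = -1 − 6·2 = -13  (check: 661·7 + 355·(-13) = 12)
  q = 4: r = 1, s = -1 − 4·7 = -29, t = 2 − 4·(-13) = 54  (check: 661·(-29) + 355·54 = 1)
The row with r = 1 (the gcd) gives the Bezout coefficients s = -29, t = 54.
Result: 661 · (-29) + 355 · (54) = 1.

gcd(661, 355) = 1; s = -29, t = 54 (check: 661·(-29) + 355·54 = 1).


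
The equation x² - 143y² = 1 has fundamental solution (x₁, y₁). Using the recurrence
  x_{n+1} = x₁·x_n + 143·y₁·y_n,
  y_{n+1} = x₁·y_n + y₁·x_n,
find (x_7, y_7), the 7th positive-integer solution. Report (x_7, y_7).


Step 1: Find the fundamental solution (x₁, y₁) of x² - 143y² = 1.
  Expand √143 as a continued fraction. a₀ = ⌊√143⌋ = 11; iterate m_{k+1} = d_k·a_k − m_k, d_{k+1} = (143 − m_{k+1}²)/d_k, a_{k+1} = ⌊(a₀ + m_{k+1})/d_{k+1}⌋ (starting m₀ = 0, d₀ = 1), with convergents p_k = a_k·p_{k-1} + p_{k-2}, q_k = a_k·q_{k-1} + q_{k-2} (p₋₁ = 1, q₋₁ = 0):
  k = 0: a₀ = 11; p₀/q₀ = 11/1; p₀² − 143·q₀² = 121 − 143 = -22.
  k = 1: m = 11, d = 22, a = ⌊(11 + 11)/22⌋ = 1; p/q = (1·11 + 1)/(1·1 + 0) = 12/1; p² − 143·q² = 144 − 143 = 1.
  The first convergent with p² − 143·q² = 1 gives the fundamental solution (x₁, y₁) = (12, 1).
Step 2: Apply the recurrence (x_{n+1}, y_{n+1}) = (x₁x_n + 143y₁y_n, x₁y_n + y₁x_n) repeatedly.
  From (x_1, y_1) = (12, 1): x_2 = 12·12 + 143·1·1 = 287; y_2 = 12·1 + 1·12 = 24.
  From (x_2, y_2) = (287, 24): x_3 = 12·287 + 143·1·24 = 6876; y_3 = 12·24 + 1·287 = 575.
  From (x_3, y_3) = (6876, 575): x_4 = 12·6876 + 143·1·575 = 164737; y_4 = 12·575 + 1·6876 = 13776.
  From (x_4, y_4) = (164737, 13776): x_5 = 12·164737 + 143·1·13776 = 3946812; y_5 = 12·13776 + 1·164737 = 330049.
  From (x_5, y_5) = (3946812, 330049): x_6 = 12·3946812 + 143·1·330049 = 94558751; y_6 = 12·330049 + 1·3946812 = 7907400.
  From (x_6, y_6) = (94558751, 7907400): x_7 = 12·94558751 + 143·1·7907400 = 2265463212; y_7 = 12·7907400 + 1·94558751 = 189447551.
Step 3: Verify x_7² - 143·y_7² = 5132323564925356944 - 5132323564925356943 = 1 (should be 1). ✓

(x_1, y_1) = (12, 1); (x_7, y_7) = (2265463212, 189447551).


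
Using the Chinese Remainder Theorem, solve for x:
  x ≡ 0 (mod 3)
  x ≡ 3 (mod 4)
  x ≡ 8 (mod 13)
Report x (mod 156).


Moduli 3, 4, 13 are pairwise coprime; by CRT there is a unique solution modulo M = 3 · 4 · 13 = 156.
Solve pairwise, accumulating the modulus:
  Start with x ≡ 0 (mod 3).
  Combine with x ≡ 3 (mod 4): since gcd(3, 4) = 1, we get a unique residue mod 12.
    Write x = 0 + 3·t and substitute into x ≡ 3 (mod 4): 3·t ≡ 3 − 0 = 3 (mod 4).
    The inverse of 3 mod 4 is 3 (since 3·3 = 9 = 2·4 + 1), so t ≡ 3·3 = 9 ≡ 1 (mod 4).
    Then x = 0 + 3·1 = 3, valid modulo lcm(3, 4) = 12: x ≡ 3 (mod 12).
  Combine with x ≡ 8 (mod 13): since gcd(12, 13) = 1, we get a unique residue mod 156.
    Write x = 3 + 12·t and substitute into x ≡ 8 (mod 13): 12·t ≡ 8 − 3 = 5 (mod 13).
    The inverse of 12 mod 13 is 12 (since 12·12 = 144 = 11·13 + 1), so t ≡ 12·5 = 60 ≡ 8 (mod 13).
    Then x = 3 + 12·8 = 99, valid modulo lcm(12, 13) = 156: x ≡ 99 (mod 156).
Verify: 99 mod 3 = 0 ✓, 99 mod 4 = 3 ✓, 99 mod 13 = 8 ✓.

x ≡ 99 (mod 156).


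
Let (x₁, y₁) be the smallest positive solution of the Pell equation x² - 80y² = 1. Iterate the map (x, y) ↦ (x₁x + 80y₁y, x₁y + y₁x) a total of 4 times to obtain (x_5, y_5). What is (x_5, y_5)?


Step 1: Find the fundamental solution (x₁, y₁) of x² - 80y² = 1.
  Expand √80 as a continued fraction. a₀ = ⌊√80⌋ = 8; iterate m_{k+1} = d_k·a_k − m_k, d_{k+1} = (80 − m_{k+1}²)/d_k, a_{k+1} = ⌊(a₀ + m_{k+1})/d_{k+1}⌋ (starting m₀ = 0, d₀ = 1), with convergents p_k = a_k·p_{k-1} + p_{k-2}, q_k = a_k·q_{k-1} + q_{k-2} (p₋₁ = 1, q₋₁ = 0):
  k = 0: a₀ = 8; p₀/q₀ = 8/1; p₀² − 80·q₀² = 64 − 80 = -16.
  k = 1: m = 8, d = 16, a = ⌊(8 + 8)/16⌋ = 1; p/q = (1·8 + 1)/(1·1 + 0) = 9/1; p² − 80·q² = 81 − 80 = 1.
  The first convergent with p² − 80·q² = 1 gives the fundamental solution (x₁, y₁) = (9, 1).
Step 2: Apply the recurrence (x_{n+1}, y_{n+1}) = (x₁x_n + 80y₁y_n, x₁y_n + y₁x_n) repeatedly.
  From (x_1, y_1) = (9, 1): x_2 = 9·9 + 80·1·1 = 161; y_2 = 9·1 + 1·9 = 18.
  From (x_2, y_2) = (161, 18): x_3 = 9·161 + 80·1·18 = 2889; y_3 = 9·18 + 1·161 = 323.
  From (x_3, y_3) = (2889, 323): x_4 = 9·2889 + 80·1·323 = 51841; y_4 = 9·323 + 1·2889 = 5796.
  From (x_4, y_4) = (51841, 5796): x_5 = 9·51841 + 80·1·5796 = 930249; y_5 = 9·5796 + 1·51841 = 104005.
Step 3: Verify x_5² - 80·y_5² = 865363202001 - 865363202000 = 1 (should be 1). ✓

(x_1, y_1) = (9, 1); (x_5, y_5) = (930249, 104005).


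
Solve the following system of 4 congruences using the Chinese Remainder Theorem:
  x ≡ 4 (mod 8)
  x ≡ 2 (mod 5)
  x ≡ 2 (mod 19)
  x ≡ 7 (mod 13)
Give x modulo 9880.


Product of moduli M = 8 · 5 · 19 · 13 = 9880.
Merge one congruence at a time:
  Start: x ≡ 4 (mod 8).
  Combine with x ≡ 2 (mod 5); new modulus lcm = 40.
    Write x = 4 + 8·t and substitute into x ≡ 2 (mod 5): 8·t ≡ 2 − 4 = -2 (mod 5).
    Reduce coefficients mod 5: 3·t ≡ 3 (mod 5).
    The inverse of 3 mod 5 is 2 (since 3·2 = 6 = 1·5 + 1), so t ≡ 2·3 = 6 ≡ 1 (mod 5).
    Then x = 4 + 8·1 = 12, valid modulo lcm(8, 5) = 40: x ≡ 12 (mod 40).
  Combine with x ≡ 2 (mod 19); new modulus lcm = 760.
    Write x = 12 + 40·t and substitute into x ≡ 2 (mod 19): 40·t ≡ 2 − 12 = -10 (mod 19).
    Reduce coefficients mod 19: 2·t ≡ 9 (mod 19).
    The inverse of 2 mod 19 is 10 (since 2·10 = 20 = 1·19 + 1), so t ≡ 10·9 = 90 ≡ 14 (mod 19).
    Then x = 12 + 40·14 = 572, valid modulo lcm(40, 19) = 760: x ≡ 572 (mod 760).
  Combine with x ≡ 7 (mod 13); new modulus lcm = 9880.
    Write x = 572 + 760·t and substitute into x ≡ 7 (mod 13): 760·t ≡ 7 − 572 = -565 (mod 13).
    Reduce coefficients mod 13: 6·t ≡ 7 (mod 13).
    The inverse of 6 mod 13 is 11 (since 6·11 = 66 = 5·13 + 1), so t ≡ 11·7 = 77 ≡ 12 (mod 13).
    Then x = 572 + 760·12 = 9692, valid modulo lcm(760, 13) = 9880: x ≡ 9692 (mod 9880).
Verify against each original: 9692 mod 8 = 4, 9692 mod 5 = 2, 9692 mod 19 = 2, 9692 mod 13 = 7.

x ≡ 9692 (mod 9880).


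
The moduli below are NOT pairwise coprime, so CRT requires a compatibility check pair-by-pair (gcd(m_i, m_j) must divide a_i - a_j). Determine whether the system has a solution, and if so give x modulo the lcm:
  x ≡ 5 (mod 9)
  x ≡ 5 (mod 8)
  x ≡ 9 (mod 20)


Moduli 9, 8, 20 are not pairwise coprime, so CRT works modulo lcm(m_i) when all pairwise compatibility conditions hold.
Pairwise compatibility: gcd(m_i, m_j) must divide a_i - a_j for every pair.
Merge one congruence at a time:
  Start: x ≡ 5 (mod 9).
  Combine with x ≡ 5 (mod 8): gcd(9, 8) = 1; 5 - 5 = 0, which IS divisible by 1, so compatible.
    Write x = 5 + 9·t and substitute into x ≡ 5 (mod 8): 9·t ≡ 5 − 5 = 0 (mod 8).
    Reduce coefficients mod 8: 1·t ≡ 0 (mod 8).
    So t ≡ 0 (mod 8).
    Then x = 5 + 9·0 = 5, valid modulo lcm(9, 8) = 72: x ≡ 5 (mod 72).
  Combine with x ≡ 9 (mod 20): gcd(72, 20) = 4; 9 - 5 = 4, which IS divisible by 4, so compatible.
    Write x = 5 + 72·t and substitute into x ≡ 9 (mod 20): 72·t ≡ 9 − 5 = 4 (mod 20).
    Divide the congruence (and modulus) by g = 4: 18·t ≡ 1 (mod 5).
    Reduce coefficients mod 5: 3·t ≡ 1 (mod 5).
    The inverse of 3 mod 5 is 2 (since 3·2 = 6 = 1·5 + 1), so t ≡ 2·1 = 2 ≡ 2 (mod 5).
    Then x = 5 + 72·2 = 149, valid modulo lcm(72, 20) = 360: x ≡ 149 (mod 360).
Verify: 149 mod 9 = 5, 149 mod 8 = 5, 149 mod 20 = 9.

x ≡ 149 (mod 360).


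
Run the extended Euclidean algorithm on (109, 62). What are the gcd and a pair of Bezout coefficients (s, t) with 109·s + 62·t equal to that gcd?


Euclidean algorithm on (109, 62) — divide until remainder is 0:
  109 = 1 · 62 + 47
  62 = 1 · 47 + 15
  47 = 3 · 15 + 2
  15 = 7 · 2 + 1
  2 = 2 · 1 + 0
gcd(109, 62) = 1.
Track Bezout coefficients alongside the remainders: start with r₀ = 109 = a·1 + b·0 (s = 1, t = 0) and r₁ = 62 = a·0 + b·1 (s = 0, t = 1); each new remainder r_{k+1} = r_{k-1} − q_k·r_k inherits s_{k+1} = s_{k-1} − q_k·s_k, t_{k+1} = t_{k-1} − q_k·t_k, so r_k = a·s_k + b·t_k at every step:
  q = 1: r = 47, s = 1 − 1·0 = 1, t = 0 − 1·1 = -1  (check: 109·1 + 62·(-1) = 47)
  q = 1: r = 15, s = 0 − 1·1 = -1, t = 1 − 1·(-1) = 2  (check: 109·(-1) + 62·2 = 15)
  q = 3: r = 2, s = 1 − 3·(-1) = 4, t = -1 − 3·2 = -7  (check: 109·4 + 62·(-7) = 2)
  q = 7: r = 1, s = -1 − 7·4 = -29, t = 2 − 7·(-7) = 51  (check: 109·(-29) + 62·51 = 1)
The row with r = 1 (the gcd) gives the Bezout coefficients s = -29, t = 51.
Result: 109 · (-29) + 62 · (51) = 1.

gcd(109, 62) = 1; s = -29, t = 51 (check: 109·(-29) + 62·51 = 1).


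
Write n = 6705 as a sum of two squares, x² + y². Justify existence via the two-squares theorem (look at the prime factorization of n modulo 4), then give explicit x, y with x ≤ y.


Step 1: Factor n = 6705 = 3^2 · 5 · 149.
Step 2: Check the mod-4 condition on each prime factor: 3 ≡ 3 (mod 4), exponent 2 (must be even); 5 ≡ 1 (mod 4), exponent 1; 149 ≡ 1 (mod 4), exponent 1.
All primes ≡ 3 (mod 4) appear to even exponent (or don't appear), so by the two-squares theorem n IS expressible as a sum of two squares.
Step 3: Build a representation. Group n = k² · m with k = 3 and m = 5 · 149 = 745 (a product of primes ≡ 1 (mod 4)); a representation of m scales to one of n via (k·x)² + (k·y)² = k²(x² + y²). Each prime p ≡ 1 (mod 4) is itself a sum of two squares; find a² by testing p − a² for a perfect square:
  5: 5 − 1² = 4 = 2² ⇒ 5 = 1² + 2².
  149: 149 − 1² = 148, 149 − 2² = 145, 149 − 3² = 140, 149 − 4² = 133, 149 − 5² = 124, 149 − 6² = 113, 149 − 7² = 100 = 10² ⇒ 149 = 7² + 10².
  Combine using the Brahmagupta–Fibonacci identity (a² + b²)(c² + d²) = (ac − bd)² + (ad + bc)² = (ac + bd)² + (ad − bc)²:
  5 · 149 = 745: from (1² + 2²)(7² + 10²), take (1·7 − 2·10, 1·10 + 2·7) = (7 − 20, 10 + 14) = (-13, 24); dropping signs (only squares matter) gives (13, 24); check 13² + 24² = 169 + 576 = 745 ✓.
  Scale by k = 3: (3·13, 3·24) = (39, 72).
Step 4: Order so x ≤ y and verify: 39² + 72² = 1521 + 5184 = 6705 = n. ✓

n = 6705 = 39² + 72² (one valid representation with x ≤ y).


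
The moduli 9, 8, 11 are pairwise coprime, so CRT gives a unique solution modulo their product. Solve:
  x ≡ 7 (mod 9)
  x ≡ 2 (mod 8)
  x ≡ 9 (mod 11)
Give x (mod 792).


Moduli 9, 8, 11 are pairwise coprime; by CRT there is a unique solution modulo M = 9 · 8 · 11 = 792.
Solve pairwise, accumulating the modulus:
  Start with x ≡ 7 (mod 9).
  Combine with x ≡ 2 (mod 8): since gcd(9, 8) = 1, we get a unique residue mod 72.
    Write x = 7 + 9·t and substitute into x ≡ 2 (mod 8): 9·t ≡ 2 − 7 = -5 (mod 8).
    Reduce coefficients mod 8: 1·t ≡ 3 (mod 8).
    So t ≡ 3 (mod 8).
    Then x = 7 + 9·3 = 34, valid modulo lcm(9, 8) = 72: x ≡ 34 (mod 72).
  Combine with x ≡ 9 (mod 11): since gcd(72, 11) = 1, we get a unique residue mod 792.
    Write x = 34 + 72·t and substitute into x ≡ 9 (mod 11): 72·t ≡ 9 − 34 = -25 (mod 11).
    Reduce coefficients mod 11: 6·t ≡ 8 (mod 11).
    The inverse of 6 mod 11 is 2 (since 6·2 = 12 = 1·11 + 1), so t ≡ 2·8 = 16 ≡ 5 (mod 11).
    Then x = 34 + 72·5 = 394, valid modulo lcm(72, 11) = 792: x ≡ 394 (mod 792).
Verify: 394 mod 9 = 7 ✓, 394 mod 8 = 2 ✓, 394 mod 11 = 9 ✓.

x ≡ 394 (mod 792).


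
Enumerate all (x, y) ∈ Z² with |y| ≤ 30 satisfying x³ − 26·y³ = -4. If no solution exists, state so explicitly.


The equation is x³ - 26y³ = -4. For fixed y, x³ = 26·y³ − 4, so a solution requires the RHS to be a perfect cube.
Strategy: iterate y from -30 to 30, compute RHS = 26·y³ − 4, and check whether it is a (positive or negative) perfect cube.
Check small values of y:
  y = 0: RHS = -4 is not a perfect cube.
  y = 1: RHS = 22 is not a perfect cube.
  y = -1: RHS = -30 is not a perfect cube.
  y = 2: RHS = 204 is not a perfect cube.
  y = -2: RHS = -212 is not a perfect cube.
  y = 3: RHS = 698 is not a perfect cube.
  y = -3: RHS = -706 is not a perfect cube.
Continuing the search up to |y| = 30 finds no solutions either.
No (x, y) in the scanned range satisfies the equation.

No integer solutions with |y| ≤ 30.


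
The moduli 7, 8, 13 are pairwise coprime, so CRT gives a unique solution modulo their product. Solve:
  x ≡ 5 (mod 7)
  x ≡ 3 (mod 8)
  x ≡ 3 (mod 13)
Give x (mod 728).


Moduli 7, 8, 13 are pairwise coprime; by CRT there is a unique solution modulo M = 7 · 8 · 13 = 728.
Solve pairwise, accumulating the modulus:
  Start with x ≡ 5 (mod 7).
  Combine with x ≡ 3 (mod 8): since gcd(7, 8) = 1, we get a unique residue mod 56.
    Write x = 5 + 7·t and substitute into x ≡ 3 (mod 8): 7·t ≡ 3 − 5 = -2 (mod 8).
    Reduce coefficients mod 8: 7·t ≡ 6 (mod 8).
    The inverse of 7 mod 8 is 7 (since 7·7 = 49 = 6·8 + 1), so t ≡ 7·6 = 42 ≡ 2 (mod 8).
    Then x = 5 + 7·2 = 19, valid modulo lcm(7, 8) = 56: x ≡ 19 (mod 56).
  Combine with x ≡ 3 (mod 13): since gcd(56, 13) = 1, we get a unique residue mod 728.
    Write x = 19 + 56·t and substitute into x ≡ 3 (mod 13): 56·t ≡ 3 − 19 = -16 (mod 13).
    Reduce coefficients mod 13: 4·t ≡ 10 (mod 13).
    The inverse of 4 mod 13 is 10 (since 4·10 = 40 = 3·13 + 1), so t ≡ 10·10 = 100 ≡ 9 (mod 13).
    Then x = 19 + 56·9 = 523, valid modulo lcm(56, 13) = 728: x ≡ 523 (mod 728).
Verify: 523 mod 7 = 5 ✓, 523 mod 8 = 3 ✓, 523 mod 13 = 3 ✓.

x ≡ 523 (mod 728).


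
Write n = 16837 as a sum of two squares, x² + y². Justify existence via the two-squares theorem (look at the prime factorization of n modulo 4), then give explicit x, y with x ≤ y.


Step 1: Factor n = 16837 = 113 · 149.
Step 2: Check the mod-4 condition on each prime factor: 113 ≡ 1 (mod 4), exponent 1; 149 ≡ 1 (mod 4), exponent 1.
All primes ≡ 3 (mod 4) appear to even exponent (or don't appear), so by the two-squares theorem n IS expressible as a sum of two squares.
Step 3: Build a representation. Here n = 113 · 149 is a product of primes ≡ 1 (mod 4). Each prime p ≡ 1 (mod 4) is itself a sum of two squares; find a² by testing p − a² for a perfect square:
  113: 113 − 1² = 112, 113 − 2² = 109, 113 − 3² = 104, 113 − 4² = 97, 113 − 5² = 88, 113 − 6² = 77, 113 − 7² = 64 = 8² ⇒ 113 = 7² + 8².
  149: 149 − 1² = 148, 149 − 2² = 145, 149 − 3² = 140, 149 − 4² = 133, 149 − 5² = 124, 149 − 6² = 113, 149 − 7² = 100 = 10² ⇒ 149 = 7² + 10².
  Combine using the Brahmagupta–Fibonacci identity (a² + b²)(c² + d²) = (ac − bd)² + (ad + bc)² = (ac + bd)² + (ad − bc)²:
  113 · 149 = 16837: from (7² + 8²)(7² + 10²), take (7·7 − 8·10, 7·10 + 8·7) = (49 − 80, 70 + 56) = (-31, 126); dropping signs (only squares matter) gives (31, 126); check 31² + 126² = 961 + 15876 = 16837 ✓.
Step 4: Order so x ≤ y and verify: 31² + 126² = 961 + 15876 = 16837 = n. ✓

n = 16837 = 31² + 126² (one valid representation with x ≤ y).


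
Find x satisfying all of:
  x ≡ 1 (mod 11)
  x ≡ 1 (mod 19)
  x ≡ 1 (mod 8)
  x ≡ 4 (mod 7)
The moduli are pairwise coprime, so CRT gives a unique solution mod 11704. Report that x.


Product of moduli M = 11 · 19 · 8 · 7 = 11704.
Merge one congruence at a time:
  Start: x ≡ 1 (mod 11).
  Combine with x ≡ 1 (mod 19); new modulus lcm = 209.
    Write x = 1 + 11·t and substitute into x ≡ 1 (mod 19): 11·t ≡ 1 − 1 = 0 (mod 19).
    The inverse of 11 mod 19 is 7 (since 11·7 = 77 = 4·19 + 1), so t ≡ 7·0 = 0 ≡ 0 (mod 19).
    Then x = 1 + 11·0 = 1, valid modulo lcm(11, 19) = 209: x ≡ 1 (mod 209).
  Combine with x ≡ 1 (mod 8); new modulus lcm = 1672.
    Write x = 1 + 209·t and substitute into x ≡ 1 (mod 8): 209·t ≡ 1 − 1 = 0 (mod 8).
    Reduce coefficients mod 8: 1·t ≡ 0 (mod 8).
    So t ≡ 0 (mod 8).
    Then x = 1 + 209·0 = 1, valid modulo lcm(209, 8) = 1672: x ≡ 1 (mod 1672).
  Combine with x ≡ 4 (mod 7); new modulus lcm = 11704.
    Write x = 1 + 1672·t and substitute into x ≡ 4 (mod 7): 1672·t ≡ 4 − 1 = 3 (mod 7).
    Reduce coefficients mod 7: 6·t ≡ 3 (mod 7).
    The inverse of 6 mod 7 is 6 (since 6·6 = 36 = 5·7 + 1), so t ≡ 6·3 = 18 ≡ 4 (mod 7).
    Then x = 1 + 1672·4 = 6689, valid modulo lcm(1672, 7) = 11704: x ≡ 6689 (mod 11704).
Verify against each original: 6689 mod 11 = 1, 6689 mod 19 = 1, 6689 mod 8 = 1, 6689 mod 7 = 4.

x ≡ 6689 (mod 11704).


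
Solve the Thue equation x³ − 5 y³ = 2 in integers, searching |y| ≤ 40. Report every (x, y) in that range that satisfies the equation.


The equation is x³ - 5y³ = 2. For fixed y, x³ = 5·y³ + 2, so a solution requires the RHS to be a perfect cube.
Strategy: iterate y from -40 to 40, compute RHS = 5·y³ + 2, and check whether it is a (positive or negative) perfect cube.
Check small values of y:
  y = 0: RHS = 2 is not a perfect cube.
  y = 1: RHS = 7 is not a perfect cube.
  y = -1: RHS = -3 is not a perfect cube.
  y = 2: RHS = 42 is not a perfect cube.
  y = -2: RHS = -38 is not a perfect cube.
  y = 3: RHS = 137 is not a perfect cube.
  y = -3: RHS = -133 is not a perfect cube.
Continuing the search up to |y| = 40 finds no solutions either.
No (x, y) in the scanned range satisfies the equation.

No integer solutions with |y| ≤ 40.


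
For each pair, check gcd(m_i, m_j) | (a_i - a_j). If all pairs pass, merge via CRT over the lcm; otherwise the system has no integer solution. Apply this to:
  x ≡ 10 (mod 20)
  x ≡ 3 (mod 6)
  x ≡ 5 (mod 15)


Moduli 20, 6, 15 are not pairwise coprime, so CRT works modulo lcm(m_i) when all pairwise compatibility conditions hold.
Pairwise compatibility: gcd(m_i, m_j) must divide a_i - a_j for every pair.
Merge one congruence at a time:
  Start: x ≡ 10 (mod 20).
  Combine with x ≡ 3 (mod 6): gcd(20, 6) = 2, and 3 - 10 = -7 is NOT divisible by 2.
    ⇒ system is inconsistent (no integer solution).

No solution (the system is inconsistent).


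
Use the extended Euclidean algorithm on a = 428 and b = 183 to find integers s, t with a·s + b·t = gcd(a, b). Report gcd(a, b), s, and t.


Euclidean algorithm on (428, 183) — divide until remainder is 0:
  428 = 2 · 183 + 62
  183 = 2 · 62 + 59
  62 = 1 · 59 + 3
  59 = 19 · 3 + 2
  3 = 1 · 2 + 1
  2 = 2 · 1 + 0
gcd(428, 183) = 1.
Track Bezout coefficients alongside the remainders: start with r₀ = 428 = a·1 + b·0 (s = 1, t = 0) and r₁ = 183 = a·0 + b·1 (s = 0, t = 1); each new remainder r_{k+1} = r_{k-1} − q_k·r_k inherits s_{k+1} = s_{k-1} − q_k·s_k, t_{k+1} = t_{k-1} − q_k·t_k, so r_k = a·s_k + b·t_k at every step:
  q = 2: r = 62, s = 1 − 2·0 = 1, t = 0 − 2·1 = -2  (check: 428·1 + 183·(-2) = 62)
  q = 2: r = 59, s = 0 − 2·1 = -2, t = 1 − 2·(-2) = 5  (check: 428·(-2) + 183·5 = 59)
  q = 1: r = 3, s = 1 − 1·(-2) = 3, t = -2 − 1·5 = -7  (check: 428·3 + 183·(-7) = 3)
  q = 19: r = 2, s = -2 − 19·3 = -59, t = 5 − 19·(-7) = 138  (check: 428·(-59) + 183·138 = 2)
  q = 1: r = 1, s = 3 − 1·(-59) = 62, t = -7 − 1·138 = -145  (check: 428·62 + 183·(-145) = 1)
The row with r = 1 (the gcd) gives the Bezout coefficients s = 62, t = -145.
Result: 428 · (62) + 183 · (-145) = 1.

gcd(428, 183) = 1; s = 62, t = -145 (check: 428·62 + 183·(-145) = 1).


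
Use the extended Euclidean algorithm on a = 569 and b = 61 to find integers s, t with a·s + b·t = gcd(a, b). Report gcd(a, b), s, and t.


Euclidean algorithm on (569, 61) — divide until remainder is 0:
  569 = 9 · 61 + 20
  61 = 3 · 20 + 1
  20 = 20 · 1 + 0
gcd(569, 61) = 1.
Track Bezout coefficients alongside the remainders: start with r₀ = 569 = a·1 + b·0 (s = 1, t = 0) and r₁ = 61 = a·0 + b·1 (s = 0, t = 1); each new remainder r_{k+1} = r_{k-1} − q_k·r_k inherits s_{k+1} = s_{k-1} − q_k·s_k, t_{k+1} = t_{k-1} − q_k·t_k, so r_k = a·s_k + b·t_k at every step:
  q = 9: r = 20, s = 1 − 9·0 = 1, t = 0 − 9·1 = -9  (check: 569·1 + 61·(-9) = 20)
  q = 3: r = 1, s = 0 − 3·1 = -3, t = 1 − 3·(-9) = 28  (check: 569·(-3) + 61·28 = 1)
The row with r = 1 (the gcd) gives the Bezout coefficients s = -3, t = 28.
Result: 569 · (-3) + 61 · (28) = 1.

gcd(569, 61) = 1; s = -3, t = 28 (check: 569·(-3) + 61·28 = 1).


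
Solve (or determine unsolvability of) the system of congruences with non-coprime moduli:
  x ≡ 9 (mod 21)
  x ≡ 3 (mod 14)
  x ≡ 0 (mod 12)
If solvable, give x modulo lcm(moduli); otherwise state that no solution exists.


Moduli 21, 14, 12 are not pairwise coprime, so CRT works modulo lcm(m_i) when all pairwise compatibility conditions hold.
Pairwise compatibility: gcd(m_i, m_j) must divide a_i - a_j for every pair.
Merge one congruence at a time:
  Start: x ≡ 9 (mod 21).
  Combine with x ≡ 3 (mod 14): gcd(21, 14) = 7, and 3 - 9 = -6 is NOT divisible by 7.
    ⇒ system is inconsistent (no integer solution).

No solution (the system is inconsistent).


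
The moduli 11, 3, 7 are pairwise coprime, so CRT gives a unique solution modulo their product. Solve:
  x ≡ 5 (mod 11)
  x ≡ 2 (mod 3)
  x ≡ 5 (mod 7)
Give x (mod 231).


Moduli 11, 3, 7 are pairwise coprime; by CRT there is a unique solution modulo M = 11 · 3 · 7 = 231.
Solve pairwise, accumulating the modulus:
  Start with x ≡ 5 (mod 11).
  Combine with x ≡ 2 (mod 3): since gcd(11, 3) = 1, we get a unique residue mod 33.
    Write x = 5 + 11·t and substitute into x ≡ 2 (mod 3): 11·t ≡ 2 − 5 = -3 (mod 3).
    Reduce coefficients mod 3: 2·t ≡ 0 (mod 3).
    The inverse of 2 mod 3 is 2 (since 2·2 = 4 = 1·3 + 1), so t ≡ 2·0 = 0 ≡ 0 (mod 3).
    Then x = 5 + 11·0 = 5, valid modulo lcm(11, 3) = 33: x ≡ 5 (mod 33).
  Combine with x ≡ 5 (mod 7): since gcd(33, 7) = 1, we get a unique residue mod 231.
    Write x = 5 + 33·t and substitute into x ≡ 5 (mod 7): 33·t ≡ 5 − 5 = 0 (mod 7).
    Reduce coefficients mod 7: 5·t ≡ 0 (mod 7).
    The inverse of 5 mod 7 is 3 (since 5·3 = 15 = 2·7 + 1), so t ≡ 3·0 = 0 ≡ 0 (mod 7).
    Then x = 5 + 33·0 = 5, valid modulo lcm(33, 7) = 231: x ≡ 5 (mod 231).
Verify: 5 mod 11 = 5 ✓, 5 mod 3 = 2 ✓, 5 mod 7 = 5 ✓.

x ≡ 5 (mod 231).


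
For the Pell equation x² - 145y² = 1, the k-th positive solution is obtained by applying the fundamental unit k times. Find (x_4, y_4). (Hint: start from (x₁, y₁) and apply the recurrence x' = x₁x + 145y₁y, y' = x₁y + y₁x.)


Step 1: Find the fundamental solution (x₁, y₁) of x² - 145y² = 1.
  Expand √145 as a continued fraction. a₀ = ⌊√145⌋ = 12; iterate m_{k+1} = d_k·a_k − m_k, d_{k+1} = (145 − m_{k+1}²)/d_k, a_{k+1} = ⌊(a₀ + m_{k+1})/d_{k+1}⌋ (starting m₀ = 0, d₀ = 1), with convergents p_k = a_k·p_{k-1} + p_{k-2}, q_k = a_k·q_{k-1} + q_{k-2} (p₋₁ = 1, q₋₁ = 0):
  k = 0: a₀ = 12; p₀/q₀ = 12/1; p₀² − 145·q₀² = 144 − 145 = -1.
  k = 1: m = 12, d = 1, a = ⌊(12 + 12)/1⌋ = 24; p/q = (24·12 + 1)/(24·1 + 0) = 289/24; p² − 145·q² = 83521 − 83520 = 1.
  The first convergent with p² − 145·q² = 1 gives the fundamental solution (x₁, y₁) = (289, 24).
Step 2: Apply the recurrence (x_{n+1}, y_{n+1}) = (x₁x_n + 145y₁y_n, x₁y_n + y₁x_n) repeatedly.
  From (x_1, y_1) = (289, 24): x_2 = 289·289 + 145·24·24 = 167041; y_2 = 289·24 + 24·289 = 13872.
  From (x_2, y_2) = (167041, 13872): x_3 = 289·167041 + 145·24·13872 = 96549409; y_3 = 289·13872 + 24·167041 = 8017992.
  From (x_3, y_3) = (96549409, 8017992): x_4 = 289·96549409 + 145·24·8017992 = 55805391361; y_4 = 289·8017992 + 24·96549409 = 4634385504.
Step 3: Verify x_4² - 145·y_4² = 3114241704954373432321 - 3114241704954373432320 = 1 (should be 1). ✓

(x_1, y_1) = (289, 24); (x_4, y_4) = (55805391361, 4634385504).


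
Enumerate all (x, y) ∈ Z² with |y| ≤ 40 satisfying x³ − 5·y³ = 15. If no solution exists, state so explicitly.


The equation is x³ - 5y³ = 15. For fixed y, x³ = 5·y³ + 15, so a solution requires the RHS to be a perfect cube.
Strategy: iterate y from -40 to 40, compute RHS = 5·y³ + 15, and check whether it is a (positive or negative) perfect cube.
Check small values of y:
  y = 0: RHS = 15 is not a perfect cube.
  y = 1: RHS = 20 is not a perfect cube.
  y = -1: RHS = 10 is not a perfect cube.
  y = 2: RHS = 55 is not a perfect cube.
  y = -2: RHS = -25 is not a perfect cube.
  y = 3: RHS = 150 is not a perfect cube.
  y = -3: RHS = -120 is not a perfect cube.
Continuing the search up to |y| = 40 finds no solutions either.
No (x, y) in the scanned range satisfies the equation.

No integer solutions with |y| ≤ 40.


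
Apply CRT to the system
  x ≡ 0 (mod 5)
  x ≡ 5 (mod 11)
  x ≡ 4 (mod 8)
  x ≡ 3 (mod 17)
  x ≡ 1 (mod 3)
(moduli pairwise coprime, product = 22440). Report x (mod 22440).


Product of moduli M = 5 · 11 · 8 · 17 · 3 = 22440.
Merge one congruence at a time:
  Start: x ≡ 0 (mod 5).
  Combine with x ≡ 5 (mod 11); new modulus lcm = 55.
    Write x = 0 + 5·t and substitute into x ≡ 5 (mod 11): 5·t ≡ 5 − 0 = 5 (mod 11).
    The inverse of 5 mod 11 is 9 (since 5·9 = 45 = 4·11 + 1), so t ≡ 9·5 = 45 ≡ 1 (mod 11).
    Then x = 0 + 5·1 = 5, valid modulo lcm(5, 11) = 55: x ≡ 5 (mod 55).
  Combine with x ≡ 4 (mod 8); new modulus lcm = 440.
    Write x = 5 + 55·t and substitute into x ≡ 4 (mod 8): 55·t ≡ 4 − 5 = -1 (mod 8).
    Reduce coefficients mod 8: 7·t ≡ 7 (mod 8).
    The inverse of 7 mod 8 is 7 (since 7·7 = 49 = 6·8 + 1), so t ≡ 7·7 = 49 ≡ 1 (mod 8).
    Then x = 5 + 55·1 = 60, valid modulo lcm(55, 8) = 440: x ≡ 60 (mod 440).
  Combine with x ≡ 3 (mod 17); new modulus lcm = 7480.
    Write x = 60 + 440·t and substitute into x ≡ 3 (mod 17): 440·t ≡ 3 − 60 = -57 (mod 17).
    Reduce coefficients mod 17: 15·t ≡ 11 (mod 17).
    The inverse of 15 mod 17 is 8 (since 15·8 = 120 = 7·17 + 1), so t ≡ 8·11 = 88 ≡ 3 (mod 17).
    Then x = 60 + 440·3 = 1380, valid modulo lcm(440, 17) = 7480: x ≡ 1380 (mod 7480).
  Combine with x ≡ 1 (mod 3); new modulus lcm = 22440.
    Write x = 1380 + 7480·t and substitute into x ≡ 1 (mod 3): 7480·t ≡ 1 − 1380 = -1379 (mod 3).
    Reduce coefficients mod 3: 1·t ≡ 1 (mod 3).
    So t ≡ 1 (mod 3).
    Then x = 1380 + 7480·1 = 8860, valid modulo lcm(7480, 3) = 22440: x ≡ 8860 (mod 22440).
Verify against each original: 8860 mod 5 = 0, 8860 mod 11 = 5, 8860 mod 8 = 4, 8860 mod 17 = 3, 8860 mod 3 = 1.

x ≡ 8860 (mod 22440).


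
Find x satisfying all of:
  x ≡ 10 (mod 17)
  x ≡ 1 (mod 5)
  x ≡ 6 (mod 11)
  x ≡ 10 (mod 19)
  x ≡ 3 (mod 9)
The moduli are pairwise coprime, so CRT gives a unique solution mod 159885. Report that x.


Product of moduli M = 17 · 5 · 11 · 19 · 9 = 159885.
Merge one congruence at a time:
  Start: x ≡ 10 (mod 17).
  Combine with x ≡ 1 (mod 5); new modulus lcm = 85.
    Write x = 10 + 17·t and substitute into x ≡ 1 (mod 5): 17·t ≡ 1 − 10 = -9 (mod 5).
    Reduce coefficients mod 5: 2·t ≡ 1 (mod 5).
    The inverse of 2 mod 5 is 3 (since 2·3 = 6 = 1·5 + 1), so t ≡ 3·1 = 3 ≡ 3 (mod 5).
    Then x = 10 + 17·3 = 61, valid modulo lcm(17, 5) = 85: x ≡ 61 (mod 85).
  Combine with x ≡ 6 (mod 11); new modulus lcm = 935.
    Write x = 61 + 85·t and substitute into x ≡ 6 (mod 11): 85·t ≡ 6 − 61 = -55 (mod 11).
    Reduce coefficients mod 11: 8·t ≡ 0 (mod 11).
    The inverse of 8 mod 11 is 7 (since 8·7 = 56 = 5·11 + 1), so t ≡ 7·0 = 0 ≡ 0 (mod 11).
    Then x = 61 + 85·0 = 61, valid modulo lcm(85, 11) = 935: x ≡ 61 (mod 935).
  Combine with x ≡ 10 (mod 19); new modulus lcm = 17765.
    Write x = 61 + 935·t and substitute into x ≡ 10 (mod 19): 935·t ≡ 10 − 61 = -51 (mod 19).
    Reduce coefficients mod 19: 4·t ≡ 6 (mod 19).
    The inverse of 4 mod 19 is 5 (since 4·5 = 20 = 1·19 + 1), so t ≡ 5·6 = 30 ≡ 11 (mod 19).
    Then x = 61 + 935·11 = 10346, valid modulo lcm(935, 19) = 17765: x ≡ 10346 (mod 17765).
  Combine with x ≡ 3 (mod 9); new modulus lcm = 159885.
    Write x = 10346 + 17765·t and substitute into x ≡ 3 (mod 9): 17765·t ≡ 3 − 10346 = -10343 (mod 9).
    Reduce coefficients mod 9: 8·t ≡ 7 (mod 9).
    The inverse of 8 mod 9 is 8 (since 8·8 = 64 = 7·9 + 1), so t ≡ 8·7 = 56 ≡ 2 (mod 9).
    Then x = 10346 + 17765·2 = 45876, valid modulo lcm(17765, 9) = 159885: x ≡ 45876 (mod 159885).
Verify against each original: 45876 mod 17 = 10, 45876 mod 5 = 1, 45876 mod 11 = 6, 45876 mod 19 = 10, 45876 mod 9 = 3.

x ≡ 45876 (mod 159885).
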